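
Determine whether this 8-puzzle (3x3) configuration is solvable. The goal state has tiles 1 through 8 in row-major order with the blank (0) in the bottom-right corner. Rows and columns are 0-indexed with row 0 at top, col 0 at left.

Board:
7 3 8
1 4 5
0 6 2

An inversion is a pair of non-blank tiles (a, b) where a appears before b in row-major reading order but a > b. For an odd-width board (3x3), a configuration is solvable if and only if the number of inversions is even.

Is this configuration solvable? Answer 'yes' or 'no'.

Answer: yes

Derivation:
Inversions (pairs i<j in row-major order where tile[i] > tile[j] > 0): 16
16 is even, so the puzzle is solvable.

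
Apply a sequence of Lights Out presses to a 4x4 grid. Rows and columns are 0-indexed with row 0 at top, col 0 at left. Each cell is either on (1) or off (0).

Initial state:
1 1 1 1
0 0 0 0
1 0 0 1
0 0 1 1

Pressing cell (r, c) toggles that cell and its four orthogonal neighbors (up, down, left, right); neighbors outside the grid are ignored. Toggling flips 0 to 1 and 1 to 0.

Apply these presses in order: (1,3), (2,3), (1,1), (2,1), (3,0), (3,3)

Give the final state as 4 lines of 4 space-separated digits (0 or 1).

After press 1 at (1,3):
1 1 1 0
0 0 1 1
1 0 0 0
0 0 1 1

After press 2 at (2,3):
1 1 1 0
0 0 1 0
1 0 1 1
0 0 1 0

After press 3 at (1,1):
1 0 1 0
1 1 0 0
1 1 1 1
0 0 1 0

After press 4 at (2,1):
1 0 1 0
1 0 0 0
0 0 0 1
0 1 1 0

After press 5 at (3,0):
1 0 1 0
1 0 0 0
1 0 0 1
1 0 1 0

After press 6 at (3,3):
1 0 1 0
1 0 0 0
1 0 0 0
1 0 0 1

Answer: 1 0 1 0
1 0 0 0
1 0 0 0
1 0 0 1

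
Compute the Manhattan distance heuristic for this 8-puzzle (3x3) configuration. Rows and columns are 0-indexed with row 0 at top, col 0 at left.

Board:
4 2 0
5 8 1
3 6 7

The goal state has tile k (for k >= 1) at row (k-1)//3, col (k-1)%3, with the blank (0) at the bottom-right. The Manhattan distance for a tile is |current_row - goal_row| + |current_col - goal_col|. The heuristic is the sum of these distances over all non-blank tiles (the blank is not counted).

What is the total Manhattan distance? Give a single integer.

Tile 4: at (0,0), goal (1,0), distance |0-1|+|0-0| = 1
Tile 2: at (0,1), goal (0,1), distance |0-0|+|1-1| = 0
Tile 5: at (1,0), goal (1,1), distance |1-1|+|0-1| = 1
Tile 8: at (1,1), goal (2,1), distance |1-2|+|1-1| = 1
Tile 1: at (1,2), goal (0,0), distance |1-0|+|2-0| = 3
Tile 3: at (2,0), goal (0,2), distance |2-0|+|0-2| = 4
Tile 6: at (2,1), goal (1,2), distance |2-1|+|1-2| = 2
Tile 7: at (2,2), goal (2,0), distance |2-2|+|2-0| = 2
Sum: 1 + 0 + 1 + 1 + 3 + 4 + 2 + 2 = 14

Answer: 14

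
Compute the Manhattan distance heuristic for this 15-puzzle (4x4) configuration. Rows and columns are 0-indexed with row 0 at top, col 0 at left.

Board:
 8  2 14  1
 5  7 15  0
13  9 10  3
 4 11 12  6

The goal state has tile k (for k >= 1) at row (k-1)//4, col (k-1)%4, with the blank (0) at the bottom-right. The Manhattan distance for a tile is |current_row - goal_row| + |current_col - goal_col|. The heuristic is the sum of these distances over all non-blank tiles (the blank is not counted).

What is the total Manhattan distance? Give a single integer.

Tile 8: at (0,0), goal (1,3), distance |0-1|+|0-3| = 4
Tile 2: at (0,1), goal (0,1), distance |0-0|+|1-1| = 0
Tile 14: at (0,2), goal (3,1), distance |0-3|+|2-1| = 4
Tile 1: at (0,3), goal (0,0), distance |0-0|+|3-0| = 3
Tile 5: at (1,0), goal (1,0), distance |1-1|+|0-0| = 0
Tile 7: at (1,1), goal (1,2), distance |1-1|+|1-2| = 1
Tile 15: at (1,2), goal (3,2), distance |1-3|+|2-2| = 2
Tile 13: at (2,0), goal (3,0), distance |2-3|+|0-0| = 1
Tile 9: at (2,1), goal (2,0), distance |2-2|+|1-0| = 1
Tile 10: at (2,2), goal (2,1), distance |2-2|+|2-1| = 1
Tile 3: at (2,3), goal (0,2), distance |2-0|+|3-2| = 3
Tile 4: at (3,0), goal (0,3), distance |3-0|+|0-3| = 6
Tile 11: at (3,1), goal (2,2), distance |3-2|+|1-2| = 2
Tile 12: at (3,2), goal (2,3), distance |3-2|+|2-3| = 2
Tile 6: at (3,3), goal (1,1), distance |3-1|+|3-1| = 4
Sum: 4 + 0 + 4 + 3 + 0 + 1 + 2 + 1 + 1 + 1 + 3 + 6 + 2 + 2 + 4 = 34

Answer: 34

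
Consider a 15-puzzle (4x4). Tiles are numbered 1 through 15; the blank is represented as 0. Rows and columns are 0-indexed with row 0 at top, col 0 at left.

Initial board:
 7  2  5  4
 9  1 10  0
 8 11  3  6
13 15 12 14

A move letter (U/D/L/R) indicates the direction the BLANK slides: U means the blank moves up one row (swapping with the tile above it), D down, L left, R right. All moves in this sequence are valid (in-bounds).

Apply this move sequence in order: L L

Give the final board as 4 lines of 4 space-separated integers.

Answer:  7  2  5  4
 9  0  1 10
 8 11  3  6
13 15 12 14

Derivation:
After move 1 (L):
 7  2  5  4
 9  1  0 10
 8 11  3  6
13 15 12 14

After move 2 (L):
 7  2  5  4
 9  0  1 10
 8 11  3  6
13 15 12 14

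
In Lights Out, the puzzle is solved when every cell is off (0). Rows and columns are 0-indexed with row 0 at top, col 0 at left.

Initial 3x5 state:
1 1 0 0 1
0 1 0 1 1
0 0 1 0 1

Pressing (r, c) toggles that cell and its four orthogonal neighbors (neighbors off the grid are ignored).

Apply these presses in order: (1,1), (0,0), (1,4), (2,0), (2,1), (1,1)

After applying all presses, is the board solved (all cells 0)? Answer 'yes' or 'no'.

Answer: yes

Derivation:
After press 1 at (1,1):
1 0 0 0 1
1 0 1 1 1
0 1 1 0 1

After press 2 at (0,0):
0 1 0 0 1
0 0 1 1 1
0 1 1 0 1

After press 3 at (1,4):
0 1 0 0 0
0 0 1 0 0
0 1 1 0 0

After press 4 at (2,0):
0 1 0 0 0
1 0 1 0 0
1 0 1 0 0

After press 5 at (2,1):
0 1 0 0 0
1 1 1 0 0
0 1 0 0 0

After press 6 at (1,1):
0 0 0 0 0
0 0 0 0 0
0 0 0 0 0

Lights still on: 0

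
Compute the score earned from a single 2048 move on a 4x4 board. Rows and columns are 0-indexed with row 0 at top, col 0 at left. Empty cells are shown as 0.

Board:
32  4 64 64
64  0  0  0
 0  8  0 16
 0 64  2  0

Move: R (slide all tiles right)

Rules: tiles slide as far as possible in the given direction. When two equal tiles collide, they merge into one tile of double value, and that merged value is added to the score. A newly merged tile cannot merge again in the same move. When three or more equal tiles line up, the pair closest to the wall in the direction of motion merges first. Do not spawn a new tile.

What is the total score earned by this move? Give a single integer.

Answer: 128

Derivation:
Slide right:
row 0: [32, 4, 64, 64] -> [0, 32, 4, 128]  score +128 (running 128)
row 1: [64, 0, 0, 0] -> [0, 0, 0, 64]  score +0 (running 128)
row 2: [0, 8, 0, 16] -> [0, 0, 8, 16]  score +0 (running 128)
row 3: [0, 64, 2, 0] -> [0, 0, 64, 2]  score +0 (running 128)
Board after move:
  0  32   4 128
  0   0   0  64
  0   0   8  16
  0   0  64   2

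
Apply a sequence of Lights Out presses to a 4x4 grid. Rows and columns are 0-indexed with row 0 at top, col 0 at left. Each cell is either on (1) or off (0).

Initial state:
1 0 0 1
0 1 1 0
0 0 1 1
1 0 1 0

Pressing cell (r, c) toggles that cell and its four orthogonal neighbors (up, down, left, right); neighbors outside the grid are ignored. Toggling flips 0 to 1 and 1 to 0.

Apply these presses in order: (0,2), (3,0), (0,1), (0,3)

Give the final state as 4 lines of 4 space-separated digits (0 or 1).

After press 1 at (0,2):
1 1 1 0
0 1 0 0
0 0 1 1
1 0 1 0

After press 2 at (3,0):
1 1 1 0
0 1 0 0
1 0 1 1
0 1 1 0

After press 3 at (0,1):
0 0 0 0
0 0 0 0
1 0 1 1
0 1 1 0

After press 4 at (0,3):
0 0 1 1
0 0 0 1
1 0 1 1
0 1 1 0

Answer: 0 0 1 1
0 0 0 1
1 0 1 1
0 1 1 0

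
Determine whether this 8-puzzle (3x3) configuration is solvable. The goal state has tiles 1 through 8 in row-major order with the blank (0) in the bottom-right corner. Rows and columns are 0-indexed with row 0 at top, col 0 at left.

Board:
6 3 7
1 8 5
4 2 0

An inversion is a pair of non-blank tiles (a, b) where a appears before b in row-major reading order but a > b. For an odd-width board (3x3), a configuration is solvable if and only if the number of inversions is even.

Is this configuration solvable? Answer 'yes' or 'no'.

Answer: no

Derivation:
Inversions (pairs i<j in row-major order where tile[i] > tile[j] > 0): 17
17 is odd, so the puzzle is not solvable.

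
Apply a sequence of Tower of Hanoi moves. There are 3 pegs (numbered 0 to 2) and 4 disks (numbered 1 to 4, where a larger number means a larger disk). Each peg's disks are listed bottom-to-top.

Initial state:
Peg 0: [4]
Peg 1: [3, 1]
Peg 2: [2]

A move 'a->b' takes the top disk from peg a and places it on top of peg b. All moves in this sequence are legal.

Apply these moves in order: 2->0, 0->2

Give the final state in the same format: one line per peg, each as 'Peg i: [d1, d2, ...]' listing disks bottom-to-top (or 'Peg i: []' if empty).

Answer: Peg 0: [4]
Peg 1: [3, 1]
Peg 2: [2]

Derivation:
After move 1 (2->0):
Peg 0: [4, 2]
Peg 1: [3, 1]
Peg 2: []

After move 2 (0->2):
Peg 0: [4]
Peg 1: [3, 1]
Peg 2: [2]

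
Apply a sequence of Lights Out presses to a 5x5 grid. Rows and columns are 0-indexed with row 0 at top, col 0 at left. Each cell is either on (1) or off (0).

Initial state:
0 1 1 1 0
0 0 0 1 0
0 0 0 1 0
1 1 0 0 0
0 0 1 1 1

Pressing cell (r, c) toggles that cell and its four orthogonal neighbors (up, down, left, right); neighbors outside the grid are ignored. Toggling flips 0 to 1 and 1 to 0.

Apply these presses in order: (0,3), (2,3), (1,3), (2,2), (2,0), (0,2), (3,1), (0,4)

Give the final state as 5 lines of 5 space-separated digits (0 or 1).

Answer: 0 0 1 1 0
1 0 1 0 0
1 1 0 0 1
1 0 0 1 0
0 1 1 1 1

Derivation:
After press 1 at (0,3):
0 1 0 0 1
0 0 0 0 0
0 0 0 1 0
1 1 0 0 0
0 0 1 1 1

After press 2 at (2,3):
0 1 0 0 1
0 0 0 1 0
0 0 1 0 1
1 1 0 1 0
0 0 1 1 1

After press 3 at (1,3):
0 1 0 1 1
0 0 1 0 1
0 0 1 1 1
1 1 0 1 0
0 0 1 1 1

After press 4 at (2,2):
0 1 0 1 1
0 0 0 0 1
0 1 0 0 1
1 1 1 1 0
0 0 1 1 1

After press 5 at (2,0):
0 1 0 1 1
1 0 0 0 1
1 0 0 0 1
0 1 1 1 0
0 0 1 1 1

After press 6 at (0,2):
0 0 1 0 1
1 0 1 0 1
1 0 0 0 1
0 1 1 1 0
0 0 1 1 1

After press 7 at (3,1):
0 0 1 0 1
1 0 1 0 1
1 1 0 0 1
1 0 0 1 0
0 1 1 1 1

After press 8 at (0,4):
0 0 1 1 0
1 0 1 0 0
1 1 0 0 1
1 0 0 1 0
0 1 1 1 1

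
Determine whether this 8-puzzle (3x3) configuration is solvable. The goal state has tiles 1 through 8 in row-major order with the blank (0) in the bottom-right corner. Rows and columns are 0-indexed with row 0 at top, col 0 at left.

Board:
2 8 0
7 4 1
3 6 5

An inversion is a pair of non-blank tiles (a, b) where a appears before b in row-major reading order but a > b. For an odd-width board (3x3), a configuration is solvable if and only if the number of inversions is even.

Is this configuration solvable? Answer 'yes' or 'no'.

Answer: no

Derivation:
Inversions (pairs i<j in row-major order where tile[i] > tile[j] > 0): 15
15 is odd, so the puzzle is not solvable.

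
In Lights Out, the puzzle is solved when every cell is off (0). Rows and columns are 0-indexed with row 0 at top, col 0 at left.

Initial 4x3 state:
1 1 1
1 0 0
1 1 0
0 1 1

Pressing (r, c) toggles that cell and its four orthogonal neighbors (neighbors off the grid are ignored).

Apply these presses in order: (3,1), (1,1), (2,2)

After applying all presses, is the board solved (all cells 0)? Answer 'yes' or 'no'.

Answer: no

Derivation:
After press 1 at (3,1):
1 1 1
1 0 0
1 0 0
1 0 0

After press 2 at (1,1):
1 0 1
0 1 1
1 1 0
1 0 0

After press 3 at (2,2):
1 0 1
0 1 0
1 0 1
1 0 1

Lights still on: 7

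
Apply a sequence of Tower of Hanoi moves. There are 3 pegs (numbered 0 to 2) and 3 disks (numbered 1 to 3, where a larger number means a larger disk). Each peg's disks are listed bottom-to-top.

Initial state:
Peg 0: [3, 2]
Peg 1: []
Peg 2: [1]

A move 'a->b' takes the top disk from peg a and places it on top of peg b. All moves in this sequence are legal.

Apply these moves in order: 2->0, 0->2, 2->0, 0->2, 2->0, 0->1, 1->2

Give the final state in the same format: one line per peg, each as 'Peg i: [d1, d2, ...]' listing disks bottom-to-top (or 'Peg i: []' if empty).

Answer: Peg 0: [3, 2]
Peg 1: []
Peg 2: [1]

Derivation:
After move 1 (2->0):
Peg 0: [3, 2, 1]
Peg 1: []
Peg 2: []

After move 2 (0->2):
Peg 0: [3, 2]
Peg 1: []
Peg 2: [1]

After move 3 (2->0):
Peg 0: [3, 2, 1]
Peg 1: []
Peg 2: []

After move 4 (0->2):
Peg 0: [3, 2]
Peg 1: []
Peg 2: [1]

After move 5 (2->0):
Peg 0: [3, 2, 1]
Peg 1: []
Peg 2: []

After move 6 (0->1):
Peg 0: [3, 2]
Peg 1: [1]
Peg 2: []

After move 7 (1->2):
Peg 0: [3, 2]
Peg 1: []
Peg 2: [1]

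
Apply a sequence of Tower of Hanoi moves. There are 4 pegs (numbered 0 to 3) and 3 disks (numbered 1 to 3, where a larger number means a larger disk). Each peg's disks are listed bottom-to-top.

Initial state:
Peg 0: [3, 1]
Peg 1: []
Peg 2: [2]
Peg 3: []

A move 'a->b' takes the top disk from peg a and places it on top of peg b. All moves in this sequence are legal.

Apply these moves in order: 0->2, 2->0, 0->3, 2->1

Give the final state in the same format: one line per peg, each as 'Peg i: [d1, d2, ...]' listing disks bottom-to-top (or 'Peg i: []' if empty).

After move 1 (0->2):
Peg 0: [3]
Peg 1: []
Peg 2: [2, 1]
Peg 3: []

After move 2 (2->0):
Peg 0: [3, 1]
Peg 1: []
Peg 2: [2]
Peg 3: []

After move 3 (0->3):
Peg 0: [3]
Peg 1: []
Peg 2: [2]
Peg 3: [1]

After move 4 (2->1):
Peg 0: [3]
Peg 1: [2]
Peg 2: []
Peg 3: [1]

Answer: Peg 0: [3]
Peg 1: [2]
Peg 2: []
Peg 3: [1]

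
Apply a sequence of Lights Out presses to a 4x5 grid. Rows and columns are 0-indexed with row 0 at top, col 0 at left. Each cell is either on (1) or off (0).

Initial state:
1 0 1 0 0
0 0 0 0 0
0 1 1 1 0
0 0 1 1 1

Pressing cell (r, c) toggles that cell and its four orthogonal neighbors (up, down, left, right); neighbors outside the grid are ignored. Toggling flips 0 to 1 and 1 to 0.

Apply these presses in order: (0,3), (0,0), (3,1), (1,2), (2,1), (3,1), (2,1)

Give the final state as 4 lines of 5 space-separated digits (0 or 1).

After press 1 at (0,3):
1 0 0 1 1
0 0 0 1 0
0 1 1 1 0
0 0 1 1 1

After press 2 at (0,0):
0 1 0 1 1
1 0 0 1 0
0 1 1 1 0
0 0 1 1 1

After press 3 at (3,1):
0 1 0 1 1
1 0 0 1 0
0 0 1 1 0
1 1 0 1 1

After press 4 at (1,2):
0 1 1 1 1
1 1 1 0 0
0 0 0 1 0
1 1 0 1 1

After press 5 at (2,1):
0 1 1 1 1
1 0 1 0 0
1 1 1 1 0
1 0 0 1 1

After press 6 at (3,1):
0 1 1 1 1
1 0 1 0 0
1 0 1 1 0
0 1 1 1 1

After press 7 at (2,1):
0 1 1 1 1
1 1 1 0 0
0 1 0 1 0
0 0 1 1 1

Answer: 0 1 1 1 1
1 1 1 0 0
0 1 0 1 0
0 0 1 1 1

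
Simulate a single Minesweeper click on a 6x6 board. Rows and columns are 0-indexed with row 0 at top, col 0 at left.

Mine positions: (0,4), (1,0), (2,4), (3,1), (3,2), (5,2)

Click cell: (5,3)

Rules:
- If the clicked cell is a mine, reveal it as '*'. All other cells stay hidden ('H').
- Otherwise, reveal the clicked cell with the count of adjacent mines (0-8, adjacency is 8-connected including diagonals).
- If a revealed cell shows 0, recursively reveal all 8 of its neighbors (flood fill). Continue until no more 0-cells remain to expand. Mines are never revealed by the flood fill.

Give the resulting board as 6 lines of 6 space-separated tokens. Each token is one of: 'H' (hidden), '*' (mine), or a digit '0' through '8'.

H H H H H H
H H H H H H
H H H H H H
H H H H H H
H H H H H H
H H H 1 H H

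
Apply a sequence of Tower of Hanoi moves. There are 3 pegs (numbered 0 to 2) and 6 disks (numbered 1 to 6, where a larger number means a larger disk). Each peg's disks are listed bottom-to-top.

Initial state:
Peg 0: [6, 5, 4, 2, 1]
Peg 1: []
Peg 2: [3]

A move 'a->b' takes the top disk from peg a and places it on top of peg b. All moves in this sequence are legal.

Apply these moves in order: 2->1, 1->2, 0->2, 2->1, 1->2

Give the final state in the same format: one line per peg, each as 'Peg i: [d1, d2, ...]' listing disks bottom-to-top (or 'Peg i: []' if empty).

After move 1 (2->1):
Peg 0: [6, 5, 4, 2, 1]
Peg 1: [3]
Peg 2: []

After move 2 (1->2):
Peg 0: [6, 5, 4, 2, 1]
Peg 1: []
Peg 2: [3]

After move 3 (0->2):
Peg 0: [6, 5, 4, 2]
Peg 1: []
Peg 2: [3, 1]

After move 4 (2->1):
Peg 0: [6, 5, 4, 2]
Peg 1: [1]
Peg 2: [3]

After move 5 (1->2):
Peg 0: [6, 5, 4, 2]
Peg 1: []
Peg 2: [3, 1]

Answer: Peg 0: [6, 5, 4, 2]
Peg 1: []
Peg 2: [3, 1]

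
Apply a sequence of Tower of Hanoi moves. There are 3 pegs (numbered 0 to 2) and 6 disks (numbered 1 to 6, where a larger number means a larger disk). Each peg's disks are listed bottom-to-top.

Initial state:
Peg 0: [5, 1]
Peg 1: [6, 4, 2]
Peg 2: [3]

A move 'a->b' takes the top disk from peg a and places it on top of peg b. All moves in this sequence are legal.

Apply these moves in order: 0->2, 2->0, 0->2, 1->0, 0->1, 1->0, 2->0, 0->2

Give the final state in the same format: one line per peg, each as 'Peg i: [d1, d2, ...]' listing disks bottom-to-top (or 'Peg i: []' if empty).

Answer: Peg 0: [5, 2]
Peg 1: [6, 4]
Peg 2: [3, 1]

Derivation:
After move 1 (0->2):
Peg 0: [5]
Peg 1: [6, 4, 2]
Peg 2: [3, 1]

After move 2 (2->0):
Peg 0: [5, 1]
Peg 1: [6, 4, 2]
Peg 2: [3]

After move 3 (0->2):
Peg 0: [5]
Peg 1: [6, 4, 2]
Peg 2: [3, 1]

After move 4 (1->0):
Peg 0: [5, 2]
Peg 1: [6, 4]
Peg 2: [3, 1]

After move 5 (0->1):
Peg 0: [5]
Peg 1: [6, 4, 2]
Peg 2: [3, 1]

After move 6 (1->0):
Peg 0: [5, 2]
Peg 1: [6, 4]
Peg 2: [3, 1]

After move 7 (2->0):
Peg 0: [5, 2, 1]
Peg 1: [6, 4]
Peg 2: [3]

After move 8 (0->2):
Peg 0: [5, 2]
Peg 1: [6, 4]
Peg 2: [3, 1]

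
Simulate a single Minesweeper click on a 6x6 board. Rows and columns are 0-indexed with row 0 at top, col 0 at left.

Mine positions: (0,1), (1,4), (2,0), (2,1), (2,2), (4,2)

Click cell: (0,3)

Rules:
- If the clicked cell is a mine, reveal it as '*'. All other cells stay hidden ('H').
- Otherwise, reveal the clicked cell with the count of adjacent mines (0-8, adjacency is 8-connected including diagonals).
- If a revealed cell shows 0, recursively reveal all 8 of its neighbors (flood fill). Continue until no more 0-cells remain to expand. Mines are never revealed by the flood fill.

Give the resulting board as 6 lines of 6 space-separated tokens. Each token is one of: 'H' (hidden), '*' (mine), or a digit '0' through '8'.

H H H 1 H H
H H H H H H
H H H H H H
H H H H H H
H H H H H H
H H H H H H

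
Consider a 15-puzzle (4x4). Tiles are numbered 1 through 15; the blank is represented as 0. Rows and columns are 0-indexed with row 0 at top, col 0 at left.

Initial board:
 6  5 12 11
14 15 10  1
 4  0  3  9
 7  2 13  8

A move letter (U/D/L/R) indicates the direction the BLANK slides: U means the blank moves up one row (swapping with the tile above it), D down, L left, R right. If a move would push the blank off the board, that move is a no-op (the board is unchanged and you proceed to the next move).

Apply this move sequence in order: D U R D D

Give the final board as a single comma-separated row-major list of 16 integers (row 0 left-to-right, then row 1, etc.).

After move 1 (D):
 6  5 12 11
14 15 10  1
 4  2  3  9
 7  0 13  8

After move 2 (U):
 6  5 12 11
14 15 10  1
 4  0  3  9
 7  2 13  8

After move 3 (R):
 6  5 12 11
14 15 10  1
 4  3  0  9
 7  2 13  8

After move 4 (D):
 6  5 12 11
14 15 10  1
 4  3 13  9
 7  2  0  8

After move 5 (D):
 6  5 12 11
14 15 10  1
 4  3 13  9
 7  2  0  8

Answer: 6, 5, 12, 11, 14, 15, 10, 1, 4, 3, 13, 9, 7, 2, 0, 8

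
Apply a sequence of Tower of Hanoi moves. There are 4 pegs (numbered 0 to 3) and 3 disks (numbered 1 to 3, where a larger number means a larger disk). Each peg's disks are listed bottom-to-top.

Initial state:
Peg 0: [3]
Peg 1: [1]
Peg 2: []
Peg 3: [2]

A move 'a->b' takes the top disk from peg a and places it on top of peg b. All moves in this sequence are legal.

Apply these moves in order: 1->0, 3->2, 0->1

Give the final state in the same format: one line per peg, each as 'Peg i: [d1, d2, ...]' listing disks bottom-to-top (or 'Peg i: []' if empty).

After move 1 (1->0):
Peg 0: [3, 1]
Peg 1: []
Peg 2: []
Peg 3: [2]

After move 2 (3->2):
Peg 0: [3, 1]
Peg 1: []
Peg 2: [2]
Peg 3: []

After move 3 (0->1):
Peg 0: [3]
Peg 1: [1]
Peg 2: [2]
Peg 3: []

Answer: Peg 0: [3]
Peg 1: [1]
Peg 2: [2]
Peg 3: []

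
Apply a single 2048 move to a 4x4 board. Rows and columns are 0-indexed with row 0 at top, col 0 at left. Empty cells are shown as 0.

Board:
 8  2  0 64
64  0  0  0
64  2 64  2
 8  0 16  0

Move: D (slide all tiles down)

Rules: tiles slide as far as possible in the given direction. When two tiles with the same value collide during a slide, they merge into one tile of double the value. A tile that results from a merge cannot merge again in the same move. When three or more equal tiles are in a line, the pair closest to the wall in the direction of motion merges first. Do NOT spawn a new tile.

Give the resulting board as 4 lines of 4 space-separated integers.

Slide down:
col 0: [8, 64, 64, 8] -> [0, 8, 128, 8]
col 1: [2, 0, 2, 0] -> [0, 0, 0, 4]
col 2: [0, 0, 64, 16] -> [0, 0, 64, 16]
col 3: [64, 0, 2, 0] -> [0, 0, 64, 2]

Answer:   0   0   0   0
  8   0   0   0
128   0  64  64
  8   4  16   2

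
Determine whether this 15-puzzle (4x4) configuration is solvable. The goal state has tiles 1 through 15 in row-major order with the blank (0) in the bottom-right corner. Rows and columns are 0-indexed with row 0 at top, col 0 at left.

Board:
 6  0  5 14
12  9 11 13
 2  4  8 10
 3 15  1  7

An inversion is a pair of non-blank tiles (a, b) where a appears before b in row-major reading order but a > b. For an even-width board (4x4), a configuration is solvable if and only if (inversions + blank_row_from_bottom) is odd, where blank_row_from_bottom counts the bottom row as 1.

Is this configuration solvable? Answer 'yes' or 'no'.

Answer: yes

Derivation:
Inversions: 61
Blank is in row 0 (0-indexed from top), which is row 4 counting from the bottom (bottom = 1).
61 + 4 = 65, which is odd, so the puzzle is solvable.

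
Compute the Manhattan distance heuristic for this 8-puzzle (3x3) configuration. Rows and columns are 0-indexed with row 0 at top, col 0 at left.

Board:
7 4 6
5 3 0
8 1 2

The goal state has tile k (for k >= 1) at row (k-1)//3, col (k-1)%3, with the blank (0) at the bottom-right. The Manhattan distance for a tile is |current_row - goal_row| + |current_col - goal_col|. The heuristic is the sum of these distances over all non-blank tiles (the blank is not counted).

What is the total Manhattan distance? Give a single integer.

Answer: 15

Derivation:
Tile 7: at (0,0), goal (2,0), distance |0-2|+|0-0| = 2
Tile 4: at (0,1), goal (1,0), distance |0-1|+|1-0| = 2
Tile 6: at (0,2), goal (1,2), distance |0-1|+|2-2| = 1
Tile 5: at (1,0), goal (1,1), distance |1-1|+|0-1| = 1
Tile 3: at (1,1), goal (0,2), distance |1-0|+|1-2| = 2
Tile 8: at (2,0), goal (2,1), distance |2-2|+|0-1| = 1
Tile 1: at (2,1), goal (0,0), distance |2-0|+|1-0| = 3
Tile 2: at (2,2), goal (0,1), distance |2-0|+|2-1| = 3
Sum: 2 + 2 + 1 + 1 + 2 + 1 + 3 + 3 = 15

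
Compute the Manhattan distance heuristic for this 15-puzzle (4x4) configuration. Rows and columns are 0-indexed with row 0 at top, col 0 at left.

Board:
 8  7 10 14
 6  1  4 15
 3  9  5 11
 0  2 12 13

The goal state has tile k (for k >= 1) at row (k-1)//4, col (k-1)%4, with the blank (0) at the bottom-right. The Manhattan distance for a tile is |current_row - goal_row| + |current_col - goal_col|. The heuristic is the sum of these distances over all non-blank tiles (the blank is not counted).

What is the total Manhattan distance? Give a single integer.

Answer: 39

Derivation:
Tile 8: at (0,0), goal (1,3), distance |0-1|+|0-3| = 4
Tile 7: at (0,1), goal (1,2), distance |0-1|+|1-2| = 2
Tile 10: at (0,2), goal (2,1), distance |0-2|+|2-1| = 3
Tile 14: at (0,3), goal (3,1), distance |0-3|+|3-1| = 5
Tile 6: at (1,0), goal (1,1), distance |1-1|+|0-1| = 1
Tile 1: at (1,1), goal (0,0), distance |1-0|+|1-0| = 2
Tile 4: at (1,2), goal (0,3), distance |1-0|+|2-3| = 2
Tile 15: at (1,3), goal (3,2), distance |1-3|+|3-2| = 3
Tile 3: at (2,0), goal (0,2), distance |2-0|+|0-2| = 4
Tile 9: at (2,1), goal (2,0), distance |2-2|+|1-0| = 1
Tile 5: at (2,2), goal (1,0), distance |2-1|+|2-0| = 3
Tile 11: at (2,3), goal (2,2), distance |2-2|+|3-2| = 1
Tile 2: at (3,1), goal (0,1), distance |3-0|+|1-1| = 3
Tile 12: at (3,2), goal (2,3), distance |3-2|+|2-3| = 2
Tile 13: at (3,3), goal (3,0), distance |3-3|+|3-0| = 3
Sum: 4 + 2 + 3 + 5 + 1 + 2 + 2 + 3 + 4 + 1 + 3 + 1 + 3 + 2 + 3 = 39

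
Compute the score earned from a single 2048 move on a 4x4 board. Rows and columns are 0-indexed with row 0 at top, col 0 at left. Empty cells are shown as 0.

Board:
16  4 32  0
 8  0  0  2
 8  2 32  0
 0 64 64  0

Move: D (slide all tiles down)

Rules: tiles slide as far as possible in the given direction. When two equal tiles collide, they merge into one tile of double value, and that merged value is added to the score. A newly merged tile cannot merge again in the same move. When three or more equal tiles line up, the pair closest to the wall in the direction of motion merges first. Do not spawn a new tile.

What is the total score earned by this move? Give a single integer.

Answer: 80

Derivation:
Slide down:
col 0: [16, 8, 8, 0] -> [0, 0, 16, 16]  score +16 (running 16)
col 1: [4, 0, 2, 64] -> [0, 4, 2, 64]  score +0 (running 16)
col 2: [32, 0, 32, 64] -> [0, 0, 64, 64]  score +64 (running 80)
col 3: [0, 2, 0, 0] -> [0, 0, 0, 2]  score +0 (running 80)
Board after move:
 0  0  0  0
 0  4  0  0
16  2 64  0
16 64 64  2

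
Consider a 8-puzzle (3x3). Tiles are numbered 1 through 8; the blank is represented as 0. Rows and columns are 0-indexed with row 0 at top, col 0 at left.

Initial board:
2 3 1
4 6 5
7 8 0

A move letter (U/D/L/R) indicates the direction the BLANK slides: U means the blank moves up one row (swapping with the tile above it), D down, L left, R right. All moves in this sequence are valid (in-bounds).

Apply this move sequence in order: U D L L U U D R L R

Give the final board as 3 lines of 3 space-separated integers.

Answer: 2 3 1
6 0 5
4 7 8

Derivation:
After move 1 (U):
2 3 1
4 6 0
7 8 5

After move 2 (D):
2 3 1
4 6 5
7 8 0

After move 3 (L):
2 3 1
4 6 5
7 0 8

After move 4 (L):
2 3 1
4 6 5
0 7 8

After move 5 (U):
2 3 1
0 6 5
4 7 8

After move 6 (U):
0 3 1
2 6 5
4 7 8

After move 7 (D):
2 3 1
0 6 5
4 7 8

After move 8 (R):
2 3 1
6 0 5
4 7 8

After move 9 (L):
2 3 1
0 6 5
4 7 8

After move 10 (R):
2 3 1
6 0 5
4 7 8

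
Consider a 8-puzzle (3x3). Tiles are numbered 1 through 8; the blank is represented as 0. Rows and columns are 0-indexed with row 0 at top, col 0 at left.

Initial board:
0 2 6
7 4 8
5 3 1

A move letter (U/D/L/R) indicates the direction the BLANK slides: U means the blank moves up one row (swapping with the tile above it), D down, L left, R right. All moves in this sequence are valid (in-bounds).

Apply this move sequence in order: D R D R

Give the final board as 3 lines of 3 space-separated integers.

After move 1 (D):
7 2 6
0 4 8
5 3 1

After move 2 (R):
7 2 6
4 0 8
5 3 1

After move 3 (D):
7 2 6
4 3 8
5 0 1

After move 4 (R):
7 2 6
4 3 8
5 1 0

Answer: 7 2 6
4 3 8
5 1 0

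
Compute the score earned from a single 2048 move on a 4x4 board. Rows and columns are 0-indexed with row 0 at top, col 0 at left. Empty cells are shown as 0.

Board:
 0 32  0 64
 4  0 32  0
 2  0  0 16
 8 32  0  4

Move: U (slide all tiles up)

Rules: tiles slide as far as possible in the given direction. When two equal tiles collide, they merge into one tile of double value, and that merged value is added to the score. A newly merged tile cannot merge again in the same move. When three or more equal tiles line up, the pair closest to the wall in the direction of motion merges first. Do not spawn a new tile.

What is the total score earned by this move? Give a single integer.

Slide up:
col 0: [0, 4, 2, 8] -> [4, 2, 8, 0]  score +0 (running 0)
col 1: [32, 0, 0, 32] -> [64, 0, 0, 0]  score +64 (running 64)
col 2: [0, 32, 0, 0] -> [32, 0, 0, 0]  score +0 (running 64)
col 3: [64, 0, 16, 4] -> [64, 16, 4, 0]  score +0 (running 64)
Board after move:
 4 64 32 64
 2  0  0 16
 8  0  0  4
 0  0  0  0

Answer: 64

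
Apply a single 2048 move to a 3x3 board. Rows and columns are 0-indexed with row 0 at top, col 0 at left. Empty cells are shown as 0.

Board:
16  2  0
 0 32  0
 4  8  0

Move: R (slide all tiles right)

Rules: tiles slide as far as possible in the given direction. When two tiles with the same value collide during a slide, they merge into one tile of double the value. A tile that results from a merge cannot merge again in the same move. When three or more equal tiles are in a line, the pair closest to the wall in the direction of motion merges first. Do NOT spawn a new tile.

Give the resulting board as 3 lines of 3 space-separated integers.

Slide right:
row 0: [16, 2, 0] -> [0, 16, 2]
row 1: [0, 32, 0] -> [0, 0, 32]
row 2: [4, 8, 0] -> [0, 4, 8]

Answer:  0 16  2
 0  0 32
 0  4  8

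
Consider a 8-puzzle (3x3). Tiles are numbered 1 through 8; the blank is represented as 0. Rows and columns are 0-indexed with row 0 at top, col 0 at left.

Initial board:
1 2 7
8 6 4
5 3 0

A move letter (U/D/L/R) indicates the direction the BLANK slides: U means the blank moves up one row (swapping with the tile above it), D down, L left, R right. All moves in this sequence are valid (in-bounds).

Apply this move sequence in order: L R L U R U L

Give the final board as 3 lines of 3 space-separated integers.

After move 1 (L):
1 2 7
8 6 4
5 0 3

After move 2 (R):
1 2 7
8 6 4
5 3 0

After move 3 (L):
1 2 7
8 6 4
5 0 3

After move 4 (U):
1 2 7
8 0 4
5 6 3

After move 5 (R):
1 2 7
8 4 0
5 6 3

After move 6 (U):
1 2 0
8 4 7
5 6 3

After move 7 (L):
1 0 2
8 4 7
5 6 3

Answer: 1 0 2
8 4 7
5 6 3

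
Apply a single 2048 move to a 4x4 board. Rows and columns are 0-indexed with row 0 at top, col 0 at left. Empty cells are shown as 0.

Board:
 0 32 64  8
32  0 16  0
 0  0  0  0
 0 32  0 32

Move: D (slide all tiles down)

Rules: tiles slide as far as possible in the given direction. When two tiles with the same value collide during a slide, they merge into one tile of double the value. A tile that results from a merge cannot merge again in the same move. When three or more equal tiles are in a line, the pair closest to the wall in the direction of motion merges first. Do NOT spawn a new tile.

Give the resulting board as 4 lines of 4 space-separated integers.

Answer:  0  0  0  0
 0  0  0  0
 0  0 64  8
32 64 16 32

Derivation:
Slide down:
col 0: [0, 32, 0, 0] -> [0, 0, 0, 32]
col 1: [32, 0, 0, 32] -> [0, 0, 0, 64]
col 2: [64, 16, 0, 0] -> [0, 0, 64, 16]
col 3: [8, 0, 0, 32] -> [0, 0, 8, 32]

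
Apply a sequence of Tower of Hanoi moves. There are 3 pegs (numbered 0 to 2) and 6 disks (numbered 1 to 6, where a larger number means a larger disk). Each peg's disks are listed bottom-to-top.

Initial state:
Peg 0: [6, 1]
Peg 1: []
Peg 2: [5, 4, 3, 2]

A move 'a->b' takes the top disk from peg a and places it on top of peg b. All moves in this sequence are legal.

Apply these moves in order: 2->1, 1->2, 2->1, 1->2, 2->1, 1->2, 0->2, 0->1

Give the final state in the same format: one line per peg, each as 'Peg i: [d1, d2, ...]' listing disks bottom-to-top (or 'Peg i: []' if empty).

After move 1 (2->1):
Peg 0: [6, 1]
Peg 1: [2]
Peg 2: [5, 4, 3]

After move 2 (1->2):
Peg 0: [6, 1]
Peg 1: []
Peg 2: [5, 4, 3, 2]

After move 3 (2->1):
Peg 0: [6, 1]
Peg 1: [2]
Peg 2: [5, 4, 3]

After move 4 (1->2):
Peg 0: [6, 1]
Peg 1: []
Peg 2: [5, 4, 3, 2]

After move 5 (2->1):
Peg 0: [6, 1]
Peg 1: [2]
Peg 2: [5, 4, 3]

After move 6 (1->2):
Peg 0: [6, 1]
Peg 1: []
Peg 2: [5, 4, 3, 2]

After move 7 (0->2):
Peg 0: [6]
Peg 1: []
Peg 2: [5, 4, 3, 2, 1]

After move 8 (0->1):
Peg 0: []
Peg 1: [6]
Peg 2: [5, 4, 3, 2, 1]

Answer: Peg 0: []
Peg 1: [6]
Peg 2: [5, 4, 3, 2, 1]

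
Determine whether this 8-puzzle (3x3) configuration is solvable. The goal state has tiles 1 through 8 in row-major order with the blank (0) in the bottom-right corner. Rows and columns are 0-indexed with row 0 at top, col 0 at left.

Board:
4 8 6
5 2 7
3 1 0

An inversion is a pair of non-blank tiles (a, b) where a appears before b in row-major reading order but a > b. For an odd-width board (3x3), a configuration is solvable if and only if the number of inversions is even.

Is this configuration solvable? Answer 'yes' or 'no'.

Answer: yes

Derivation:
Inversions (pairs i<j in row-major order where tile[i] > tile[j] > 0): 20
20 is even, so the puzzle is solvable.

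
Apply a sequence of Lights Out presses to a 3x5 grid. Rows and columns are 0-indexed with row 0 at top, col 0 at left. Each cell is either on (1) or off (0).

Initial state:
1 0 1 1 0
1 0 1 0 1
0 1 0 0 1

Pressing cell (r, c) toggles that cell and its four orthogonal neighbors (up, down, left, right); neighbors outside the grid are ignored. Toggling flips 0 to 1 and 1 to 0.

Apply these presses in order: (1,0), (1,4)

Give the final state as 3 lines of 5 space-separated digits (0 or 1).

After press 1 at (1,0):
0 0 1 1 0
0 1 1 0 1
1 1 0 0 1

After press 2 at (1,4):
0 0 1 1 1
0 1 1 1 0
1 1 0 0 0

Answer: 0 0 1 1 1
0 1 1 1 0
1 1 0 0 0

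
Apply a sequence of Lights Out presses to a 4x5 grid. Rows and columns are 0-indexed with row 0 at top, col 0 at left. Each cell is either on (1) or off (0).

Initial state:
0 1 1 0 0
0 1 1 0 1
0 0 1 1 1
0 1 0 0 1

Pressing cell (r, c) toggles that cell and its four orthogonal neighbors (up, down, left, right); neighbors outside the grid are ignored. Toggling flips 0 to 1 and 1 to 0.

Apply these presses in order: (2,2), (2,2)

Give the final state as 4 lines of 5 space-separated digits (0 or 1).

Answer: 0 1 1 0 0
0 1 1 0 1
0 0 1 1 1
0 1 0 0 1

Derivation:
After press 1 at (2,2):
0 1 1 0 0
0 1 0 0 1
0 1 0 0 1
0 1 1 0 1

After press 2 at (2,2):
0 1 1 0 0
0 1 1 0 1
0 0 1 1 1
0 1 0 0 1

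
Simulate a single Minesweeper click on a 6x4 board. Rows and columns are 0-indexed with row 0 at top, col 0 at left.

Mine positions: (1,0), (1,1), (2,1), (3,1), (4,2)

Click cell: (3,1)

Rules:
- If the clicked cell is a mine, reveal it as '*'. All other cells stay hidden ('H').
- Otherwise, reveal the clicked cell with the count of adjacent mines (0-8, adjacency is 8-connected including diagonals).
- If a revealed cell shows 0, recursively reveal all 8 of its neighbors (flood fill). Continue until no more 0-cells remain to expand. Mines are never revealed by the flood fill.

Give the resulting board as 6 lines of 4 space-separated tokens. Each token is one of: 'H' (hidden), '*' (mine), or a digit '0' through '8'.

H H H H
H H H H
H H H H
H * H H
H H H H
H H H H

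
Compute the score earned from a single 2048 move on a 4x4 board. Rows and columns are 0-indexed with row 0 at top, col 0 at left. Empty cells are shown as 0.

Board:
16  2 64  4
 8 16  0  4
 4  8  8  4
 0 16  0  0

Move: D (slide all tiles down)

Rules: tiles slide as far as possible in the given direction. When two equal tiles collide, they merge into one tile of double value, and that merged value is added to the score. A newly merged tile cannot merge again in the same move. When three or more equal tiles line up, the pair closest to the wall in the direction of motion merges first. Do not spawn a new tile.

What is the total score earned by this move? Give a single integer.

Answer: 8

Derivation:
Slide down:
col 0: [16, 8, 4, 0] -> [0, 16, 8, 4]  score +0 (running 0)
col 1: [2, 16, 8, 16] -> [2, 16, 8, 16]  score +0 (running 0)
col 2: [64, 0, 8, 0] -> [0, 0, 64, 8]  score +0 (running 0)
col 3: [4, 4, 4, 0] -> [0, 0, 4, 8]  score +8 (running 8)
Board after move:
 0  2  0  0
16 16  0  0
 8  8 64  4
 4 16  8  8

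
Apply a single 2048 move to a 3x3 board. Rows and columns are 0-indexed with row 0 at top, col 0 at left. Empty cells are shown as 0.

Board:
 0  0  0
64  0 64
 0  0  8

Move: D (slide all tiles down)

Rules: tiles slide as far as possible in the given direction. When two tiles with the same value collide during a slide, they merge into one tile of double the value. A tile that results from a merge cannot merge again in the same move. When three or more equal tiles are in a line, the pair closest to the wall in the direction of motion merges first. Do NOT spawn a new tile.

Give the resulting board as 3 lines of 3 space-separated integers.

Answer:  0  0  0
 0  0 64
64  0  8

Derivation:
Slide down:
col 0: [0, 64, 0] -> [0, 0, 64]
col 1: [0, 0, 0] -> [0, 0, 0]
col 2: [0, 64, 8] -> [0, 64, 8]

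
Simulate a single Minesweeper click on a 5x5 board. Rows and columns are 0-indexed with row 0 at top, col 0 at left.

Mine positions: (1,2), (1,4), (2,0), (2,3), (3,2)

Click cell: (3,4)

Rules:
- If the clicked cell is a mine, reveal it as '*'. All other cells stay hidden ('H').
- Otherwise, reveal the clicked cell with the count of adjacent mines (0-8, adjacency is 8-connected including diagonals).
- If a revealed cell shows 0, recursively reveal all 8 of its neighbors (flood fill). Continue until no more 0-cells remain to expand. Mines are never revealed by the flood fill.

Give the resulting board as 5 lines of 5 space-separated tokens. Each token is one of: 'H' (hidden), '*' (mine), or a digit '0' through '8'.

H H H H H
H H H H H
H H H H H
H H H H 1
H H H H H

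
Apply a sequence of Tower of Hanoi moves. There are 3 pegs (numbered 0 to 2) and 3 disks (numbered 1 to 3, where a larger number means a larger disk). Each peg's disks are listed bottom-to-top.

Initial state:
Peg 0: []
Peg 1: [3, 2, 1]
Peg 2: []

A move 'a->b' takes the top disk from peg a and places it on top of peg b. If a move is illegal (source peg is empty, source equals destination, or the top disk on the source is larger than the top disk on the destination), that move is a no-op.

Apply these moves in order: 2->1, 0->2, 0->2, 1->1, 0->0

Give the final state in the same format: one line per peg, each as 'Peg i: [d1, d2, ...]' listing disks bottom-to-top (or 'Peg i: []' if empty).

Answer: Peg 0: []
Peg 1: [3, 2, 1]
Peg 2: []

Derivation:
After move 1 (2->1):
Peg 0: []
Peg 1: [3, 2, 1]
Peg 2: []

After move 2 (0->2):
Peg 0: []
Peg 1: [3, 2, 1]
Peg 2: []

After move 3 (0->2):
Peg 0: []
Peg 1: [3, 2, 1]
Peg 2: []

After move 4 (1->1):
Peg 0: []
Peg 1: [3, 2, 1]
Peg 2: []

After move 5 (0->0):
Peg 0: []
Peg 1: [3, 2, 1]
Peg 2: []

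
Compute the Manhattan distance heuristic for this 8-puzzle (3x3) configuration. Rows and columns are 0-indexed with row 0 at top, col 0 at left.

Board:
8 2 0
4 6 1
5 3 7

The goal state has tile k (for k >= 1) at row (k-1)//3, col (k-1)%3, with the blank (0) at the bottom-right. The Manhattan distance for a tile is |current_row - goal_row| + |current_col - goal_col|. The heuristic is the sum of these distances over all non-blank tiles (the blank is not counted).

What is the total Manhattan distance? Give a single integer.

Answer: 14

Derivation:
Tile 8: at (0,0), goal (2,1), distance |0-2|+|0-1| = 3
Tile 2: at (0,1), goal (0,1), distance |0-0|+|1-1| = 0
Tile 4: at (1,0), goal (1,0), distance |1-1|+|0-0| = 0
Tile 6: at (1,1), goal (1,2), distance |1-1|+|1-2| = 1
Tile 1: at (1,2), goal (0,0), distance |1-0|+|2-0| = 3
Tile 5: at (2,0), goal (1,1), distance |2-1|+|0-1| = 2
Tile 3: at (2,1), goal (0,2), distance |2-0|+|1-2| = 3
Tile 7: at (2,2), goal (2,0), distance |2-2|+|2-0| = 2
Sum: 3 + 0 + 0 + 1 + 3 + 2 + 3 + 2 = 14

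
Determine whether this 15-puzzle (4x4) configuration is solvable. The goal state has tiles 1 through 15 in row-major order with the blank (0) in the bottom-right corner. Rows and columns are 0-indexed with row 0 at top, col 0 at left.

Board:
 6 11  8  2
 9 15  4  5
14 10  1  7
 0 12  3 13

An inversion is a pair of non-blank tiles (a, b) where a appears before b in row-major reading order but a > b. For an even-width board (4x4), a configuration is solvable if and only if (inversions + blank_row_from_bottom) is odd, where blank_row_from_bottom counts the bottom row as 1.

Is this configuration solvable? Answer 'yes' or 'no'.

Inversions: 50
Blank is in row 3 (0-indexed from top), which is row 1 counting from the bottom (bottom = 1).
50 + 1 = 51, which is odd, so the puzzle is solvable.

Answer: yes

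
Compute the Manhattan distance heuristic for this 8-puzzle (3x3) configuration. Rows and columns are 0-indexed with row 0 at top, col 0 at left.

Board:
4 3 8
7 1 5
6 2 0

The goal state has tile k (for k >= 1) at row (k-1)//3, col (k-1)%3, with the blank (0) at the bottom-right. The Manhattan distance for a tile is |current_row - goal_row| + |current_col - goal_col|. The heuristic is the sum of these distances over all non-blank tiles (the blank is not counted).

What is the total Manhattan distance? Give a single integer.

Tile 4: (0,0)->(1,0) = 1
Tile 3: (0,1)->(0,2) = 1
Tile 8: (0,2)->(2,1) = 3
Tile 7: (1,0)->(2,0) = 1
Tile 1: (1,1)->(0,0) = 2
Tile 5: (1,2)->(1,1) = 1
Tile 6: (2,0)->(1,2) = 3
Tile 2: (2,1)->(0,1) = 2
Sum: 1 + 1 + 3 + 1 + 2 + 1 + 3 + 2 = 14

Answer: 14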